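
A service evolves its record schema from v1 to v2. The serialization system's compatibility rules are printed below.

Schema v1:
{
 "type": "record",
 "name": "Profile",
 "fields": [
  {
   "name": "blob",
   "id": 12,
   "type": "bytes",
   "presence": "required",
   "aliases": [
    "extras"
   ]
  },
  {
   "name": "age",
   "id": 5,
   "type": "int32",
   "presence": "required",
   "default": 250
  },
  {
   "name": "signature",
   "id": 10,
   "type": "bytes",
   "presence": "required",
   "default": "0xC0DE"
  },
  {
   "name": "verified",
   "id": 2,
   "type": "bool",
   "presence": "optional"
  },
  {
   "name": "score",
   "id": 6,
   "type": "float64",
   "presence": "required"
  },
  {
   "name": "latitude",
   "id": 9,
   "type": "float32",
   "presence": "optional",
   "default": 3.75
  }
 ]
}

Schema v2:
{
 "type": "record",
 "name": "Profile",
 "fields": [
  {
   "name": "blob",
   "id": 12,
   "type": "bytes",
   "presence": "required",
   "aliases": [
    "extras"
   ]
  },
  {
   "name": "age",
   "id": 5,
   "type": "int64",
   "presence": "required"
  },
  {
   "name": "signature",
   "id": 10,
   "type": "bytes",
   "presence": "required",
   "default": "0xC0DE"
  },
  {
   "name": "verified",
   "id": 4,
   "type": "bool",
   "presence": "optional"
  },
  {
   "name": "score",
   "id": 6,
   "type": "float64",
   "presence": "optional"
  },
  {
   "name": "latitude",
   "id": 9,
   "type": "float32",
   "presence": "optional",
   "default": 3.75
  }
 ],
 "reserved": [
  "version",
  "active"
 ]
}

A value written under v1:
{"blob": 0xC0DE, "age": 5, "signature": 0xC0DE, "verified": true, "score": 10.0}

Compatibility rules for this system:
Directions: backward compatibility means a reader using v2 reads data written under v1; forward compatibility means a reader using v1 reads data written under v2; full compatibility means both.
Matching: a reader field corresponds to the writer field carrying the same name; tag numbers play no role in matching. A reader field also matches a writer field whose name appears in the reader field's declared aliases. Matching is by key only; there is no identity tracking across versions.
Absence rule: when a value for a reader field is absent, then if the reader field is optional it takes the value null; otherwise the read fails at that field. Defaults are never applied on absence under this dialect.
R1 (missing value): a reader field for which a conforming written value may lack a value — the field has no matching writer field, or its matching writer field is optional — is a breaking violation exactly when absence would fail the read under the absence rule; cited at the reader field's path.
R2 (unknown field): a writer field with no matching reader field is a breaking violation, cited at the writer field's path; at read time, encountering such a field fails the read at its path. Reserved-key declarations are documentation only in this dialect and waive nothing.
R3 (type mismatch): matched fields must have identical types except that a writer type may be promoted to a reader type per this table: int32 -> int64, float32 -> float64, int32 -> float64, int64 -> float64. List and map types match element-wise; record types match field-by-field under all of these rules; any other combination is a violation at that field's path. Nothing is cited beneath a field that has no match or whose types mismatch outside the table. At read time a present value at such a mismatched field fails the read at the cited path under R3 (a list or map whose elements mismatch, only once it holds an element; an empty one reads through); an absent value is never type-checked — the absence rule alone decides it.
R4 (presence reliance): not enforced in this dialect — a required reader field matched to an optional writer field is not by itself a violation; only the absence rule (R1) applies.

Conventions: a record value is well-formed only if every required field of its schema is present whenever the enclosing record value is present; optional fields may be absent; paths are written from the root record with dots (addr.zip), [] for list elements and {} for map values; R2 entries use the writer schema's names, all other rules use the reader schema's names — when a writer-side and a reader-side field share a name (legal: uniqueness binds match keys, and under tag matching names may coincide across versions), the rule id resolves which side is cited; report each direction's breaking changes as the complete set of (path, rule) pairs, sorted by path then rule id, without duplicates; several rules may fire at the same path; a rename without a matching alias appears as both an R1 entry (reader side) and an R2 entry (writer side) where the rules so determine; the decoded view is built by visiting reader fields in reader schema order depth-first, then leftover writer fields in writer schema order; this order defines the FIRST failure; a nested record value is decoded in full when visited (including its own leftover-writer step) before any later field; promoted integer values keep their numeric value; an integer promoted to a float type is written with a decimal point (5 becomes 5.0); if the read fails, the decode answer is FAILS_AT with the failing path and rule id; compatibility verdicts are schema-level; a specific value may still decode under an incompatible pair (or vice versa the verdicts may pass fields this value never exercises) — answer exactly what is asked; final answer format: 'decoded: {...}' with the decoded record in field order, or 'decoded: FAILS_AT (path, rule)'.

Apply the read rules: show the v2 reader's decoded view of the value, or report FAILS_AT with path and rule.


decoded: {"blob": 0xC0DE, "age": 5, "signature": 0xC0DE, "verified": true, "score": 10.0, "latitude": null}

each type pair in Profile: writer, then reader
migrating the Profile value to v2:
  blob := 0xC0DE
  age := 5 (int32 -> int64)
  signature := 0xC0DE
  verified := true
  score := 10.0
  latitude := null (absent, optional -> null)
  => decoded: {"blob": 0xC0DE, "age": 5, "signature": 0xC0DE, "verified": true, "score": 10.0, "latitude": null}
ruling out the remaining Profile differences:
  field score in record Profile: required changed to optional -> shifts the Profile verdicts, not this decode
  field age in record Profile: type int32 changed to int64 (its default is dropped) -> shifts the Profile verdicts, not this decode
  field verified in record Profile: tag 2 changed to 4 -> inert under this dialect — no rule fires on Profile and the result does not move


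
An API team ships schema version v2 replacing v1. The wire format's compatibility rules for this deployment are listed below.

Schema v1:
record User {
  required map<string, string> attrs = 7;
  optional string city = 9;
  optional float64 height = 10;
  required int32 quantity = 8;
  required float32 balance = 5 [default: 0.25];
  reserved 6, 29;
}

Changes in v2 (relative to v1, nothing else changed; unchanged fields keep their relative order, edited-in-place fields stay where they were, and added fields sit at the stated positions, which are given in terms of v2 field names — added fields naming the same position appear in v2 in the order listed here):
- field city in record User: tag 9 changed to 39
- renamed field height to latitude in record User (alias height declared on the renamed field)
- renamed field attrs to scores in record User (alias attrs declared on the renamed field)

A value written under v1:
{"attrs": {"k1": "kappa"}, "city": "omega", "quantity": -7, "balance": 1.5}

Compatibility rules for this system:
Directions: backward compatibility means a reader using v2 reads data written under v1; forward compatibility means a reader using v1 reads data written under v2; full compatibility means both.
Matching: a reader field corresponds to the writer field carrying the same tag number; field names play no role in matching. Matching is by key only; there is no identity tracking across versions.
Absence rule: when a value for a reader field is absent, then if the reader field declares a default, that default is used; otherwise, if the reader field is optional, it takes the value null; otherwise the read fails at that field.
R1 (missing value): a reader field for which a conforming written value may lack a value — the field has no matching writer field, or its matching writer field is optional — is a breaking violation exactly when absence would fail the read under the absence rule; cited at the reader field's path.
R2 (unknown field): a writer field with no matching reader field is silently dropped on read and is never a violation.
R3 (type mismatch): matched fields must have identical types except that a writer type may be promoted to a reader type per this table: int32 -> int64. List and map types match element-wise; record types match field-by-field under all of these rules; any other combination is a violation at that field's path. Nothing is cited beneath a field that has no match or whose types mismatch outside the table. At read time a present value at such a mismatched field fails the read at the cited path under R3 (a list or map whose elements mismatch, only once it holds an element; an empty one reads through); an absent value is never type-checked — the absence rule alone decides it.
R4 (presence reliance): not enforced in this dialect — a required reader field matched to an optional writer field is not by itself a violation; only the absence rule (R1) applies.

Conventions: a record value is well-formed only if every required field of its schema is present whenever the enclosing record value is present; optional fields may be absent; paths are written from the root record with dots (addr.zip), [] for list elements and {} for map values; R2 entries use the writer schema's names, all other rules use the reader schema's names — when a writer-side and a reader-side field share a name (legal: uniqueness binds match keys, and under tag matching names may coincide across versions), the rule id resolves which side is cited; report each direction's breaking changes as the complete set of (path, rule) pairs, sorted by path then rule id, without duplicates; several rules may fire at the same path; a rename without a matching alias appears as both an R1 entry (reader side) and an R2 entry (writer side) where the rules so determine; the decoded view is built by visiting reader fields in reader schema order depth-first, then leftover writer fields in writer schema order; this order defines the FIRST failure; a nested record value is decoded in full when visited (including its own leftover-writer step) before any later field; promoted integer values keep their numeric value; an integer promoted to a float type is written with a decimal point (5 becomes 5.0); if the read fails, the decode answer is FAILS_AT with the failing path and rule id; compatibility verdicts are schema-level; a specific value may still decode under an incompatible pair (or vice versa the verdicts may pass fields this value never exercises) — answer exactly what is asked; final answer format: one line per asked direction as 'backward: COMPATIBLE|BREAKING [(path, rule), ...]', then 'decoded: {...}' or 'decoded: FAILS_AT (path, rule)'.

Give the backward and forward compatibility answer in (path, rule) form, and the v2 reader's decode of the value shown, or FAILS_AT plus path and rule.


backward: COMPATIBLE []; forward: COMPATIBLE []; decoded: {"scores": {"k1": "kappa"}, "city": null, "latitude": null, "quantity": -7, "balance": 1.5}

arrows below run writer -> reader for User
checking backward for User: reader v2 against writer v1:
  scores: map<string, string> -> map<string, string>, writer required; from attrs
  city: no writer-side match
  latitude: float64 -> float64, writer optional; from height
  quantity: int32 -> int32, writer required; from quantity
  balance: float32 -> float32, writer required; from balance
  writer field city has no reader counterpart
  => backward: COMPATIBLE
checking forward for User: reader v1 against writer v2:
  attrs: map<string, string> -> map<string, string>, writer required; from scores
  city: no writer-side match
  height: float64 -> float64, writer optional; from latitude
  quantity: int32 -> int32, writer required; from quantity
  balance: float32 -> float32, writer required; from balance
  writer field city has no reader counterpart
  => forward: COMPATIBLE
decode (reader v2):
  scores := {"k1": "kappa"} (from writer attrs)
  city := null (absent, optional -> null)
  latitude := null (absent, optional -> null)
  quantity := -7
  balance := 1.5
  writer city: unknown -> dropped
  => decoded: {"scores": {"k1": "kappa"}, "city": null, "latitude": null, "quantity": -7, "balance": 1.5}


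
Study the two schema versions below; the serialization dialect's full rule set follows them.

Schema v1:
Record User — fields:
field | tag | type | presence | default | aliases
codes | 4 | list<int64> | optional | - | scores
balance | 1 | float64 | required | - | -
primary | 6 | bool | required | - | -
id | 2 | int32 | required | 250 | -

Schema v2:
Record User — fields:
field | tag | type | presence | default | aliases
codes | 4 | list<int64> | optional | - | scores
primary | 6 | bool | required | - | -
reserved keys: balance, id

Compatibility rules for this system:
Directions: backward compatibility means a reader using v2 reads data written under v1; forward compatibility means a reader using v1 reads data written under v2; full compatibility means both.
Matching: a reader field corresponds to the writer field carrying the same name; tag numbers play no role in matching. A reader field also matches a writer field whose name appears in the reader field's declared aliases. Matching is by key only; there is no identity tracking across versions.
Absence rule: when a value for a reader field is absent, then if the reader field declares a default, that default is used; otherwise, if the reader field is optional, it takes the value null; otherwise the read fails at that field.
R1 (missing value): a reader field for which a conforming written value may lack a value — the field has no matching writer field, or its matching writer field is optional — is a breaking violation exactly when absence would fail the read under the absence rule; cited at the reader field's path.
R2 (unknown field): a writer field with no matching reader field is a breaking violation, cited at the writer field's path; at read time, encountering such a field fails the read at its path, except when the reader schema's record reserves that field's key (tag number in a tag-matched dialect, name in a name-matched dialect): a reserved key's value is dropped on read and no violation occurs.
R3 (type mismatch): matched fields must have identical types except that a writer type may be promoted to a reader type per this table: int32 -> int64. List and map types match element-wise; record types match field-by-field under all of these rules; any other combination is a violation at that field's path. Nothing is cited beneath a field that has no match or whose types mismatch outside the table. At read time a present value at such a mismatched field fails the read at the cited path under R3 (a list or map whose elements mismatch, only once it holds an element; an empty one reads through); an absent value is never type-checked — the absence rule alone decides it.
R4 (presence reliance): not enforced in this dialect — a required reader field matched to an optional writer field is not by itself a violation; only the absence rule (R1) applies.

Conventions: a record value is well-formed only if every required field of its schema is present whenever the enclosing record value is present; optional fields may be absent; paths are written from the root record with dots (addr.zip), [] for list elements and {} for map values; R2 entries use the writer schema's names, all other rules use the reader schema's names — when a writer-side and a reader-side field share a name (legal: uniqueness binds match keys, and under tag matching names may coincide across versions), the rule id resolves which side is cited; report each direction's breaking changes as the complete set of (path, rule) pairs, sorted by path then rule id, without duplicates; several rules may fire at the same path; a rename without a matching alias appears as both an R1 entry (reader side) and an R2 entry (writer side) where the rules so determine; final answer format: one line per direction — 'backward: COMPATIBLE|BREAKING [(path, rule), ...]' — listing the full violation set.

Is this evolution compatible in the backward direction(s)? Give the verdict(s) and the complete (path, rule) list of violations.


backward: COMPATIBLE []

each type pair in User: writer, then reader
backward pass over User, reader schema v2, writer schema v1:
  codes <- codes (list<int64> -> list<int64>, writer optional)
  primary <- primary (bool -> bool, writer required)
  leftover writer field: balance
  leftover writer field: id
  nothing fires on User: backward is COMPATIBLE
checking off the User differences that do not matter here:
  removed field balance from record User (its key "balance" joins the reserved list) -> its effect on User is confined to the forward direction, not asked
  removed field id from record User (its key "id" joins the reserved list) -> fires no rule on User, leaving the asked answer as it is


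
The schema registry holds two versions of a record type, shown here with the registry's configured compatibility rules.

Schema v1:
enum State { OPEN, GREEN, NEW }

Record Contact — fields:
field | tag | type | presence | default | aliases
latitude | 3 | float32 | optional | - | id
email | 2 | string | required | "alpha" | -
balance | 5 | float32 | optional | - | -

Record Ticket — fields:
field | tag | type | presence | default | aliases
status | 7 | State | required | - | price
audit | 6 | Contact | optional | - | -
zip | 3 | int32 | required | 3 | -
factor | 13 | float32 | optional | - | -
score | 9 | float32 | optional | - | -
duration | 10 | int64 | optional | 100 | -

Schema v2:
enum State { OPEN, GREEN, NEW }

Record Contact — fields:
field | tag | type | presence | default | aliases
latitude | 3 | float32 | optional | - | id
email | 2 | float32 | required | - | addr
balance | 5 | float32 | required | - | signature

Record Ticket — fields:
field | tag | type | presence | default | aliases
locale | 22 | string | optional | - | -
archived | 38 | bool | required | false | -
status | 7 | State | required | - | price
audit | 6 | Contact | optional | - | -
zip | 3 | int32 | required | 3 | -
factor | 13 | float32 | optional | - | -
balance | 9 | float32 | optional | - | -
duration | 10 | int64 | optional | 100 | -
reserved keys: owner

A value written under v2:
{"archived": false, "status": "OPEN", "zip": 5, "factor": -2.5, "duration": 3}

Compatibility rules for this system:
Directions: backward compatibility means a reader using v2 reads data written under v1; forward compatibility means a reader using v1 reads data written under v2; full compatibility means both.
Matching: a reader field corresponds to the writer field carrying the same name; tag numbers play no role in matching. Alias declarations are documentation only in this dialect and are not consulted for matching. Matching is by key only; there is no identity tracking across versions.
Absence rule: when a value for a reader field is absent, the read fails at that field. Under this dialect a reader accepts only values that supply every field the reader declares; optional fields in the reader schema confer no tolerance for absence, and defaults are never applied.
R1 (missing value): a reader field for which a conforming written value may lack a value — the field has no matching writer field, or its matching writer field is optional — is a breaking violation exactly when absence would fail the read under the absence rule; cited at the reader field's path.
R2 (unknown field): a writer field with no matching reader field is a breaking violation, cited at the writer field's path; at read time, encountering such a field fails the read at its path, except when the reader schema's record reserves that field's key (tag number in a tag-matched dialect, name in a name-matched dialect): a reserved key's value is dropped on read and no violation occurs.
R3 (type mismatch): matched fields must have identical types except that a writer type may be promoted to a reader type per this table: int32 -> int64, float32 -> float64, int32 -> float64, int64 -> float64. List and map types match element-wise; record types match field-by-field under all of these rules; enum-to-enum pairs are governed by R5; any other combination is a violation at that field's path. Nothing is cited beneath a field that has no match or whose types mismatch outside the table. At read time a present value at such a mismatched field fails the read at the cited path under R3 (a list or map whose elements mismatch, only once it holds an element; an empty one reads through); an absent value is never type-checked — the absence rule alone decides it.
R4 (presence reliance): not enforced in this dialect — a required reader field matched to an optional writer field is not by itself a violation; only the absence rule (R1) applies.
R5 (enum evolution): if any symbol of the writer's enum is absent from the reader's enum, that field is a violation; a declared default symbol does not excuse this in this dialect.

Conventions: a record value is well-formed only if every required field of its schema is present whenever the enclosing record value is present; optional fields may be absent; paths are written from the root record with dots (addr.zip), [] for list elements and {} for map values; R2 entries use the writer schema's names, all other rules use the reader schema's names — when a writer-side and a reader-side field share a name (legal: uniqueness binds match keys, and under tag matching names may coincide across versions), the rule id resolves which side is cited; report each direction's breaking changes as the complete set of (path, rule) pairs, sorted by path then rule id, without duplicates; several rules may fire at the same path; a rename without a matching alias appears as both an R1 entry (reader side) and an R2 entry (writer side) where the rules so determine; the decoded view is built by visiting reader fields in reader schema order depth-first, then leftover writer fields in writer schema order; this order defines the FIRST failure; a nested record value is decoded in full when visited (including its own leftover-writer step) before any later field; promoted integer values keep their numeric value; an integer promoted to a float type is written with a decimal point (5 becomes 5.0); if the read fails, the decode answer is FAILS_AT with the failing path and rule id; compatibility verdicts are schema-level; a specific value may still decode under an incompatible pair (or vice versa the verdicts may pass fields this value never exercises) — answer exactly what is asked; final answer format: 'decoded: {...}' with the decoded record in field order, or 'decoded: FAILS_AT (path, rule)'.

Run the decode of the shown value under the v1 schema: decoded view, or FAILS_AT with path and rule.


each type pair in Ticket: writer, then reader
decode (reader v1):
  status := "OPEN"
  read fails at audit under R1 (no fill)
  => FAILS_AT (audit, R1)
remaining Ticket differences; none change what is asked:
  renamed field score to balance in record Ticket -> changes Ticket's schema-level verdicts only — the decode of this value is the same
  field balance in record Contact: optional changed to required -> changes Ticket's schema-level verdicts only — the decode of this value is the same
  added field locale to record Ticket: optional string, tag 22 (in v2 it sits immediately before status) -> changes Ticket's schema-level verdicts only — the decode of this value is the same
  added field archived to record Ticket: required bool, tag 38, default false (in v2 it sits immediately before status) -> changes Ticket's schema-level verdicts only — the decode of this value is the same
  field email in record Contact: type string changed to float32 (its default is dropped) -> changes Ticket's schema-level verdicts only — the decode of this value is the same

decoded: FAILS_AT (audit, R1)


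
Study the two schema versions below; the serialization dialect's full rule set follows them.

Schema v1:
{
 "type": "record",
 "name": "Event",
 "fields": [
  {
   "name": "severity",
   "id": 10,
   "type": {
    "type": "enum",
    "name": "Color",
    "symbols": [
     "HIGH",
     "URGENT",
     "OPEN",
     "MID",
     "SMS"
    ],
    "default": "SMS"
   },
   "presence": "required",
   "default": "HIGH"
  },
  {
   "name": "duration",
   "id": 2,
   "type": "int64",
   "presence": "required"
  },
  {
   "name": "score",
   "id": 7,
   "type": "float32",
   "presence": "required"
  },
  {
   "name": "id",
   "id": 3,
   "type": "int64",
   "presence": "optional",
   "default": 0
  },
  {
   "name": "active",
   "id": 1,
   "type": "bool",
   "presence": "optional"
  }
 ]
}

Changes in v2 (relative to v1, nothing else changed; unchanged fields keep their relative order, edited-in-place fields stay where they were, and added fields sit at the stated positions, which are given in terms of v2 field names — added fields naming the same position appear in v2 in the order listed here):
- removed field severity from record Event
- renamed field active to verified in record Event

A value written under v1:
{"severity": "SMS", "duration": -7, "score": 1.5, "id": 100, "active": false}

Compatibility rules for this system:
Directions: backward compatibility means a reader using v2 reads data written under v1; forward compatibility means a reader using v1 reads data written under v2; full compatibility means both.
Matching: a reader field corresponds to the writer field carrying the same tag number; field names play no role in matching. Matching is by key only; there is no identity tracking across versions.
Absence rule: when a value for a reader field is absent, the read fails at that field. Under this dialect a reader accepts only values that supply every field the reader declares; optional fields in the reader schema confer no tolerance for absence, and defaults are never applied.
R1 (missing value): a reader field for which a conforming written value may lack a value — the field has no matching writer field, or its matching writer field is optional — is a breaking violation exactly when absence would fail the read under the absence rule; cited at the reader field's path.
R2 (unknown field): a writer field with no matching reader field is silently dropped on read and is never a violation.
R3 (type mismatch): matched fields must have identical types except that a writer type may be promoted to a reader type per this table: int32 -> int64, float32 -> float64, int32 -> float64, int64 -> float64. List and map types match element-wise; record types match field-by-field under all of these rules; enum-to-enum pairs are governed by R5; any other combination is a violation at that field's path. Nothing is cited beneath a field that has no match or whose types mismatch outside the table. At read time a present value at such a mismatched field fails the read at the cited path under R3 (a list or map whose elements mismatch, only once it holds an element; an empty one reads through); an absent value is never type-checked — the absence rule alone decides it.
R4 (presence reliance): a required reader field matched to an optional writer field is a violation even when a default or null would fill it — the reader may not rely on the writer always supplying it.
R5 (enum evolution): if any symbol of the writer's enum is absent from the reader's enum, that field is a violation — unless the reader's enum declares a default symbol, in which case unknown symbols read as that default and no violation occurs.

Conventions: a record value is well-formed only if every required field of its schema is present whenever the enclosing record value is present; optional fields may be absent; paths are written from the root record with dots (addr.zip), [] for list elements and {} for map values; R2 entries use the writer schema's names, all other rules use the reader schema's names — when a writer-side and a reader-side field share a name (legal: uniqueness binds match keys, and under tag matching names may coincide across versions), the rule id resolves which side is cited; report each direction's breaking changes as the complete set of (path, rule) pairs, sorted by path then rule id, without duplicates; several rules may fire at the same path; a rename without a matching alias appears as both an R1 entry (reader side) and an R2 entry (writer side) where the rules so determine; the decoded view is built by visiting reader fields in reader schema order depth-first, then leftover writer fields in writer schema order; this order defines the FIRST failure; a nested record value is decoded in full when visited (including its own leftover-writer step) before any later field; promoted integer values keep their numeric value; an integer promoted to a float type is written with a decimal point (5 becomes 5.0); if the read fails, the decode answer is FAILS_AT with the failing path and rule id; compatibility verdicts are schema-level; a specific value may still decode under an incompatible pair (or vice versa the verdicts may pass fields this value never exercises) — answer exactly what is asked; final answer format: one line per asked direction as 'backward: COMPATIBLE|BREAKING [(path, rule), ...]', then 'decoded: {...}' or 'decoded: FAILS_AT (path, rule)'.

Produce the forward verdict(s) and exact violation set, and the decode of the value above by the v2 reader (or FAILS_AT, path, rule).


forward: BREAKING [(active, R1), (id, R1), (severity, R1)]; decoded: {"duration": -7, "score": 1.5, "id": 100, "verified": false}

arrows below run writer -> reader for Event
forward analysis of Event with v1 as reader and v2 as writer:
  severity: no writer match
  duration: paired with writer duration (int64 -> int64; writer required)
  score: paired with writer score (float32 -> float32; writer required)
  id: paired with writer id (int64 -> int64; writer optional)
  active: paired with writer verified (bool -> bool; writer optional)
  rule R1 violated at active
  rule R1 violated at id
  rule R1 violated at severity
  => 3 violation(s): forward is BREAKING for Event
decode walk for Event under reader schema v2:
  duration := -7
  score := 1.5
  id := 100
  verified := false (from writer active)
  writer severity: unknown -> dropped
  => decoded: {"duration": -7, "score": 1.5, "id": 100, "verified": false}


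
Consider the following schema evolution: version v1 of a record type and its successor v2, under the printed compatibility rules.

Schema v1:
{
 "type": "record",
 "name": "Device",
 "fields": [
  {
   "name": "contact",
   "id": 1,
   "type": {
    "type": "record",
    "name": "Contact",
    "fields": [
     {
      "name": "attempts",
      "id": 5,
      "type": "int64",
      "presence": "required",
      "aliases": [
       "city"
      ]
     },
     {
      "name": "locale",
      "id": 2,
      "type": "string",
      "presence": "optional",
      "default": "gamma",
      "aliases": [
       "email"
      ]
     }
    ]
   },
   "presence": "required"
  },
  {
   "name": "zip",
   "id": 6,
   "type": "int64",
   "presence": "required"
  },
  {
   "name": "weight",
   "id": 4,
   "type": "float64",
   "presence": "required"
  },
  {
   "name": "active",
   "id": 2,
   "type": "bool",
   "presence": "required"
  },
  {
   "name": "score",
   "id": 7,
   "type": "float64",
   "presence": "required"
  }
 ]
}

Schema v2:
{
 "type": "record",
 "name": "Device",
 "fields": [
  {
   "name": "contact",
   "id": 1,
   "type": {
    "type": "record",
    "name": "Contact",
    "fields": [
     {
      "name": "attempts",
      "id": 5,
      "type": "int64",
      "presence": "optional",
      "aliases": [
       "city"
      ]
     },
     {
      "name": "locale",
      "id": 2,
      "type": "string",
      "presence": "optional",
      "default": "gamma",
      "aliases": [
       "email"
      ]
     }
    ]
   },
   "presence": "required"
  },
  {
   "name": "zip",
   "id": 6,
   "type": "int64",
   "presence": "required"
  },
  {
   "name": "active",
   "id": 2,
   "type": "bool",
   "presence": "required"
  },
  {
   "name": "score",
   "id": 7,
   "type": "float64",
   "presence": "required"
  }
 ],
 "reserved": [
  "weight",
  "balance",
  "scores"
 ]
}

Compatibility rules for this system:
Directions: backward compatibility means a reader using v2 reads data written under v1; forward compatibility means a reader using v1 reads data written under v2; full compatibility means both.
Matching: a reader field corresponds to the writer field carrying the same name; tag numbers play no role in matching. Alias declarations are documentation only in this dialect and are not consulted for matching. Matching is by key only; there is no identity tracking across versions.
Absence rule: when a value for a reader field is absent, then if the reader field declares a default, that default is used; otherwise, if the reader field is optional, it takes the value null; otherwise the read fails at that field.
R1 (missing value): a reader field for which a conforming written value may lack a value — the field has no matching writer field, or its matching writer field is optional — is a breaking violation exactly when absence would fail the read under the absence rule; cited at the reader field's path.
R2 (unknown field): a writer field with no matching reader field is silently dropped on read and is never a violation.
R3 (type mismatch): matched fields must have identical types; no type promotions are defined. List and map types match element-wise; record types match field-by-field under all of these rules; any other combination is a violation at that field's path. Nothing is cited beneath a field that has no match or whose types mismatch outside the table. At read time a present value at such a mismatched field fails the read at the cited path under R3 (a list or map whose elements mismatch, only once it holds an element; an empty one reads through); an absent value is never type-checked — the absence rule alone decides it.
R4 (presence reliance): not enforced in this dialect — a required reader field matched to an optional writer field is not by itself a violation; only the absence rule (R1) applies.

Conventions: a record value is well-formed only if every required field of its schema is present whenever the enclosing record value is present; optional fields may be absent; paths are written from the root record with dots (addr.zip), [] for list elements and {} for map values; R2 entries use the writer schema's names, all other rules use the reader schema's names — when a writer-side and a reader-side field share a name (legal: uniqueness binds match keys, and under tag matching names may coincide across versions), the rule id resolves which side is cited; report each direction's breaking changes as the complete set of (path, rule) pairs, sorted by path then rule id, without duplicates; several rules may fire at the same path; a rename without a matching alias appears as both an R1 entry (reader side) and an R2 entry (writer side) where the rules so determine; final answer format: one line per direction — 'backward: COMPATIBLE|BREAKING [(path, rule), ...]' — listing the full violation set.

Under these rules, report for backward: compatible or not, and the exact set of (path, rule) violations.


backward: COMPATIBLE []

each type pair in Device: writer, then reader
backward for Device (reader v2, writer v1):
  writer required, Contact -> Contact: reader contact maps from writer contact
  writer required, int64 -> int64: reader zip maps from writer zip
  writer required, bool -> bool: reader active maps from writer active
  writer required, float64 -> float64: reader score maps from writer score
  leftover writer field: weight
  writer required, int64 -> int64: reader contact.attempts maps from writer contact.attempts
  writer optional, string -> string: reader contact.locale maps from writer contact.locale
  => no violations; backward on Device: COMPATIBLE
the other Device changes do not affect what is asked:
  removed field weight from record Device (its key "weight" joins the reserved list) -> affects forward compatibility only, which is not asked
  field attempts in record Contact: required changed to optional -> affects forward compatibility only, which is not asked


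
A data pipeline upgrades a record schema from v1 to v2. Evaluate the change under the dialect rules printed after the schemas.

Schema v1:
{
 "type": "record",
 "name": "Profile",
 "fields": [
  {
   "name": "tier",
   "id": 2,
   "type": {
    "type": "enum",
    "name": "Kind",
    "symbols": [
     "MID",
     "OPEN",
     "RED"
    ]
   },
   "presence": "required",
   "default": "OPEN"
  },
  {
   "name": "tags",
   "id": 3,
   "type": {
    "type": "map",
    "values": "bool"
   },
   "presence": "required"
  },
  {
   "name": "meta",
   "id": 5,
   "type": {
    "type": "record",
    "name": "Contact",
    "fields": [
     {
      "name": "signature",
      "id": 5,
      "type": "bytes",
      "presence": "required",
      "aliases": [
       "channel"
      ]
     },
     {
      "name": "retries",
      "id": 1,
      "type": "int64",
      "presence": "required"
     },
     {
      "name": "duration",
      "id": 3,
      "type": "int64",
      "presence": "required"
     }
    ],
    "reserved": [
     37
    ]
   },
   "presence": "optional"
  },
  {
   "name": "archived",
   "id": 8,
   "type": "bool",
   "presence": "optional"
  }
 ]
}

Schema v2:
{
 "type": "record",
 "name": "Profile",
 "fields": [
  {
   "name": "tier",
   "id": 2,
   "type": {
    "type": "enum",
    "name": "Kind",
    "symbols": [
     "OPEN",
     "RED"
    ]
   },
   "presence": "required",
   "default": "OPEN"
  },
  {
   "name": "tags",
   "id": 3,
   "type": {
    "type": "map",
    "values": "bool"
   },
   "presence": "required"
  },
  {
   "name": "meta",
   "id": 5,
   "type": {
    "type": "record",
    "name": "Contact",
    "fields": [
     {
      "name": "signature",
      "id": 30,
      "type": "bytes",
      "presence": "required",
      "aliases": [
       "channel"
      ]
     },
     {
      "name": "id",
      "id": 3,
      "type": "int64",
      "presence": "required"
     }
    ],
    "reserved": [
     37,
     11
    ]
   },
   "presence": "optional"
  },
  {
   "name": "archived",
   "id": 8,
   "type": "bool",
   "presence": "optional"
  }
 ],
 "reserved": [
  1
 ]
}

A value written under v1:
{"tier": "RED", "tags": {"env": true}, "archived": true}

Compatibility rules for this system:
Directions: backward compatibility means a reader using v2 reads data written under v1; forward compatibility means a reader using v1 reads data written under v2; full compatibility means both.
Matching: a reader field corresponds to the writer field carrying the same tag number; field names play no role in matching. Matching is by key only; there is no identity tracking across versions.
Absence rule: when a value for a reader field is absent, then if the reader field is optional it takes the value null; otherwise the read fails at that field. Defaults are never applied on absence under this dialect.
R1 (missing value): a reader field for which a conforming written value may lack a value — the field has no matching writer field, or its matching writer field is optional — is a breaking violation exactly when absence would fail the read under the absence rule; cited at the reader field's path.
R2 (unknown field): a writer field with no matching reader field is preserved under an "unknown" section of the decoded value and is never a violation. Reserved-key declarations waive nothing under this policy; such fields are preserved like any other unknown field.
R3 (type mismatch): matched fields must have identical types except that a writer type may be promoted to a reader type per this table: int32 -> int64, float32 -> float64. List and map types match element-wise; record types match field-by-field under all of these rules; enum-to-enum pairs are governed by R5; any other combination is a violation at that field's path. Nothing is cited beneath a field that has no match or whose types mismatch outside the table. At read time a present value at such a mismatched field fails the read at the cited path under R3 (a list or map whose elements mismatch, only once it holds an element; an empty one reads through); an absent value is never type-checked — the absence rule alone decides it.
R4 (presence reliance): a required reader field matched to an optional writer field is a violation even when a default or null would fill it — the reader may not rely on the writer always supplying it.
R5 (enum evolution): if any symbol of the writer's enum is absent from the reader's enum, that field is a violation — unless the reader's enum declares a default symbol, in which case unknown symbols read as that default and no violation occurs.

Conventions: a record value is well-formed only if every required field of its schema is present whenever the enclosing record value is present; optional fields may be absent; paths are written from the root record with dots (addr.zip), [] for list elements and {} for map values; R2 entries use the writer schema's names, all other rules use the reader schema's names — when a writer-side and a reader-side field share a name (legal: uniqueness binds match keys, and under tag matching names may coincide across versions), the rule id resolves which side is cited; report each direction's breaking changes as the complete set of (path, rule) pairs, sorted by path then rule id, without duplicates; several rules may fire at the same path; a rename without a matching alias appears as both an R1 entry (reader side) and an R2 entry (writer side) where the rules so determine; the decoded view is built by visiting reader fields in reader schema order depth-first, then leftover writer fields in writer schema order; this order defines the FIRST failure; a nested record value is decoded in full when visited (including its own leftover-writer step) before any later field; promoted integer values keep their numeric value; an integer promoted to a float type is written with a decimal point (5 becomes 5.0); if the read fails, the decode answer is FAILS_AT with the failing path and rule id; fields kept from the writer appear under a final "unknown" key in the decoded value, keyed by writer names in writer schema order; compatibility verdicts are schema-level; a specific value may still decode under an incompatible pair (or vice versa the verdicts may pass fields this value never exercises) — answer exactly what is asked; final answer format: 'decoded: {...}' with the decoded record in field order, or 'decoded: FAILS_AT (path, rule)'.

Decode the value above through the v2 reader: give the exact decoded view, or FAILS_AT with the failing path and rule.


decoded: {"tier": "RED", "tags": {"env": true}, "meta": null, "archived": true}

arrows below run writer -> reader for Profile
decoding the Profile value with the v2 reader:
  tier := "RED"
  tags := {"env": true}
  meta := null (absent, optional -> null)
  archived := true
  => decoded: {"tier": "RED", "tags": {"env": true}, "meta": null, "archived": true}
the other Profile changes do not affect what is asked:
  enum Kind (field tier in record Profile): symbol MID removed -> shifts the Profile verdicts, not this decode
  field signature in record Contact: tag 5 changed to 30 -> shifts the Profile verdicts, not this decode
  renamed field duration to id in record Contact -> inert under this dialect — no rule fires on Profile and the result does not move
  removed field retries from record Contact -> shifts the Profile verdicts, not this decode
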